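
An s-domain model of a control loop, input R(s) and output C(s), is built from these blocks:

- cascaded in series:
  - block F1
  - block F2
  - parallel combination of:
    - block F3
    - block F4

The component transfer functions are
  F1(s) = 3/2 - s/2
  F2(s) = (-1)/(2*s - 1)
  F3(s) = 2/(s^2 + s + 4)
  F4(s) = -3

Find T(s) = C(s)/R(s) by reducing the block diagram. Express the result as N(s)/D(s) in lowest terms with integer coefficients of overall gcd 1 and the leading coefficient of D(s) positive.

Reducing step by step:

[1] add F3, F4 (parallel): (-3*s^2 - 3*s - 10)/(s^2 + s + 4)
[2] cascade F1, F2, (F3+F4): this yields T(s), and no further normalization is needed

Answer: (-3*s^3 + 6*s^2 - s + 30)/(4*s^3 + 2*s^2 + 14*s - 8)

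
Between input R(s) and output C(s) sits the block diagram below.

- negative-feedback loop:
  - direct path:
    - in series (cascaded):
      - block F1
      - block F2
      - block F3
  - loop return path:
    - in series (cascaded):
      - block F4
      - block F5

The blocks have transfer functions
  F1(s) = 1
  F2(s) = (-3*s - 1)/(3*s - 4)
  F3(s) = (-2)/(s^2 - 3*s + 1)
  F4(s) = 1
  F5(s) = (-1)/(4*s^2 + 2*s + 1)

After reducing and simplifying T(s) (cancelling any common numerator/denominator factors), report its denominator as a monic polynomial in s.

1. combine F1, F2, F3 in series; result (6*s + 2)/(3*s^3 - 13*s^2 + 15*s - 4)
2. combine F4, F5 in series; result (-1)/(4*s^2 + 2*s + 1)
3. apply the feedback formula to (F1*F2*F3), (F4*F5); result (24*s^3 + 20*s^2 + 10*s + 2)/(12*s^5 - 46*s^4 + 37*s^3 + s^2 + s - 6)
No further cancellation is possible in the step-3 result, so that is T(s). Its denominator becomes monic after dividing by the leading coefficient 12.

Hence the answer: s^5 - 23*s^4/6 + 37*s^3/12 + s^2/12 + s/12 - 1/2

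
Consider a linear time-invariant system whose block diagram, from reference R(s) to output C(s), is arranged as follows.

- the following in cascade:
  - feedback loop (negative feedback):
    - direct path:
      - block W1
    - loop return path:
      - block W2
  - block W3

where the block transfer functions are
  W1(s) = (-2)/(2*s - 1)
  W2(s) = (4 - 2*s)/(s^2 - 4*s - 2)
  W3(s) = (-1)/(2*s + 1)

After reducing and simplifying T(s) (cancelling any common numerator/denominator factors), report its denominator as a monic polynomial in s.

Reducing step by step:

1. feedback reduction of W1, W2, giving (-2*s^2 + 8*s + 4)/(2*s^3 - 9*s^2 + 4*s - 6)
2. cascade [W1/(1+W1*W2)], W3, giving (2*s^2 - 8*s - 4)/(4*s^4 - 16*s^3 - s^2 - 8*s - 6)
That last expression is T(s), already simplified. Scaling its denominator by 1/4 (the reciprocal of the leading coefficient) yields the monic denominator.

Answer: s^4 - 4*s^3 - s^2/4 - 2*s - 3/2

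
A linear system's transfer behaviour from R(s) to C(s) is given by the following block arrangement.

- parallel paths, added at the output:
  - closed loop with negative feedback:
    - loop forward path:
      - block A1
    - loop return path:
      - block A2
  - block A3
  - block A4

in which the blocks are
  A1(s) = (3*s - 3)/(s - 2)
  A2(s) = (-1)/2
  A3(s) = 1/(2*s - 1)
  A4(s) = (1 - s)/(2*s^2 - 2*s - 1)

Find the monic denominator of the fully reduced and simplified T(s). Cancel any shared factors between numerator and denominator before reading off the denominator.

The answer is s^4 - s^3/2 - 3*s^2/2 + s/4 + 1/4.

Reasoning:
(1) feedback reduction of A1, A2; result (6 - 6*s)/(s + 1)
(2) combine [A1/(1+A1*A2)], A3, A4 in parallel; result (-24*s^4 + 60*s^3 - 35*s^2 - 7*s + 4)/(4*s^4 - 2*s^3 - 6*s^2 + s + 1)
T(s) is the step-2 result (common factors already cancelled). Leading coefficient of the denominator: 4. Divide through by 4 for the monic polynomial.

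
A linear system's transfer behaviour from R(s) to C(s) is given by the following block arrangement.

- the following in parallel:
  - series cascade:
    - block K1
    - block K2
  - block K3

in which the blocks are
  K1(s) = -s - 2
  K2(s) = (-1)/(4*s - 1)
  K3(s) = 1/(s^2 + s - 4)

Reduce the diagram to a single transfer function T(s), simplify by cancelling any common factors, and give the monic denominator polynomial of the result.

Step 1. reduce the series chain K1, K2 -> (s + 2)/(4*s - 1)
Step 2. combine (K1*K2), K3 in parallel -> (s^3 + 3*s^2 + 2*s - 9)/(4*s^3 + 3*s^2 - 17*s + 4)
Step 2 gives the fully reduced T(s), with no common factor left to cancel. The denominator's leading coefficient is 4, so divide each of its coefficients by 4 to get the monic form.

Final answer: s^3 + 3*s^2/4 - 17*s/4 + 1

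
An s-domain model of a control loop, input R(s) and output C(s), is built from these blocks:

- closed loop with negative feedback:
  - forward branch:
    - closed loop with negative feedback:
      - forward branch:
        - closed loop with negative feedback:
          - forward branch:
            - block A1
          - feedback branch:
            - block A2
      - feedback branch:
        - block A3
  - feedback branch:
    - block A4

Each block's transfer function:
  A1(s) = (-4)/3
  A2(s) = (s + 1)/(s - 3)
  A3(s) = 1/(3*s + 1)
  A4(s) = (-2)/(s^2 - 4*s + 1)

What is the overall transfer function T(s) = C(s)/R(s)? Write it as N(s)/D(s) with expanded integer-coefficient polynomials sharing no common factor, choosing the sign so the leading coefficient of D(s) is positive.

Reducing step by step:

(1) reduce the feedback loop with forward A1 and return A2 = (4*s - 12)/(s + 13)
(2) feedback reduction of [A1/(1+A1*A2)], A3 = (12*s^2 - 32*s - 12)/(3*s^2 + 44*s + 1)
(3) apply the feedback formula to [[A1/(1+A1*A2)]/(1+[A1/(1+A1*A2)]*A3)], A4, which is the overall transfer function T(s) = C(s)/R(s) in lowest terms

Answer: (12*s^4 - 80*s^3 + 128*s^2 + 16*s - 12)/(3*s^4 + 32*s^3 - 196*s^2 + 104*s + 25)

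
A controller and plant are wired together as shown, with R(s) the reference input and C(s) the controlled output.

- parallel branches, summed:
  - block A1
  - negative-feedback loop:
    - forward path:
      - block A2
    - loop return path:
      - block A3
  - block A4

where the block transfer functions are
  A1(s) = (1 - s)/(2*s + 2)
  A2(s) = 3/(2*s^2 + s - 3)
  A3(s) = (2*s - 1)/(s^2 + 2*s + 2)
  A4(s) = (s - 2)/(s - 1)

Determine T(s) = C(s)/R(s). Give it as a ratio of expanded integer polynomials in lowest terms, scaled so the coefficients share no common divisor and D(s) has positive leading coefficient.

Reducing step by step:

Step 1: feedback reduction of A2, A3 -> (3*s^2 + 6*s + 6)/(2*s^4 + 5*s^3 + 3*s^2 + 2*s - 9)
Step 2: add A1, [A2/(1+A2*A3)], A4 (parallel); the result is T(s) itself (integer coefficients, no common factor, positive leading denominator coefficient)

Answer: (2*s^6 + 5*s^5 - s^4 - 11*s^3 - 18*s^2 - 22*s + 33)/(4*s^6 + 10*s^5 + 2*s^4 - 6*s^3 - 24*s^2 - 4*s + 18)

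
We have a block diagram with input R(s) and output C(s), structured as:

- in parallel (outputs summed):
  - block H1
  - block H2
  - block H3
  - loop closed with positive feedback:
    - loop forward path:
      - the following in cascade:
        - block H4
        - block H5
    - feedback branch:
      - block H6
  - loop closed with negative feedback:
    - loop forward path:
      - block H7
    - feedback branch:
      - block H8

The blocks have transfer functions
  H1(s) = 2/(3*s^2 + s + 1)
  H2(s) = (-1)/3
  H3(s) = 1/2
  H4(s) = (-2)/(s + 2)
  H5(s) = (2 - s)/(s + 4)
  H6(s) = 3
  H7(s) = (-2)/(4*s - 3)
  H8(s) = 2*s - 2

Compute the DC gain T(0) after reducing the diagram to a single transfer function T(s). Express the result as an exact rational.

Answer: -1/30

Working:
Step 1 - series reduction of H4, H5 gives (2*s - 4)/(s^2 + 6*s + 8)
Step 2 - feedback reduction of (H4*H5), H6 gives (2*s - 4)/(s^2 + 20)
Step 3 - apply the feedback formula to H7, H8 gives -2
Step 4 - reduce the parallel group H1, H2, H3, [(H4*H5)/(1-(H4*H5)*H6)], [H7/(1+H7*H8)] gives (-33*s^4 + 25*s^3 - 719*s^2 - 232*s - 4)/(18*s^4 + 6*s^3 + 366*s^2 + 120*s + 120)
The step-4 result is T(s). Setting s = 0: T(0) = -4/120 = -1/30.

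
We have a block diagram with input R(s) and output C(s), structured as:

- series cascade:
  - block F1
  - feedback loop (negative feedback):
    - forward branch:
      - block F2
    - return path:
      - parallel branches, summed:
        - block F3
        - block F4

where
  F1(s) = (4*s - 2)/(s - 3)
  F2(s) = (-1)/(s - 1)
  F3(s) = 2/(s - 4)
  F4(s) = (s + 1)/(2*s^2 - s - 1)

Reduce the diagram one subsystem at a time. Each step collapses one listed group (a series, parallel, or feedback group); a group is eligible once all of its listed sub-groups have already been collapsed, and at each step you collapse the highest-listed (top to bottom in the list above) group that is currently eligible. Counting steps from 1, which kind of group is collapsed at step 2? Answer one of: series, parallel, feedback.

1. combine F3, F4 in parallel
2. feedback reduction of F2, (F3+F4)
3. series reduction of F1, [F2/(1+F2*(F3+F4))]
So the answer for step 2 is feedback.

Hence the answer: feedback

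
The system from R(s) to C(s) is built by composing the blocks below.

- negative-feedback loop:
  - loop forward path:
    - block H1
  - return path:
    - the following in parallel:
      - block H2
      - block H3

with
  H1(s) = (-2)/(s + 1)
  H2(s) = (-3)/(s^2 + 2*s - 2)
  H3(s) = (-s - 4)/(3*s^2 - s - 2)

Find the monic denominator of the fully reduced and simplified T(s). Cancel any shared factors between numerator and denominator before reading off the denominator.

First reduce the diagram to T(s).

[1] combine H2, H3 in parallel; result (-s^3 - 15*s^2 - 3*s + 14)/(3*s^4 + 5*s^3 - 10*s^2 - 2*s + 4)
[2] collapse the loop (H1 forward, (H2+H3) return); result (-6*s^4 - 10*s^3 + 20*s^2 + 4*s - 8)/(3*s^5 + 8*s^4 - 3*s^3 + 18*s^2 + 8*s - 24)
T(s) is the step-2 result (common factors already cancelled). Leading coefficient of the denominator: 3. Divide through by 3 for the monic polynomial.

Answer: s^5 + 8*s^4/3 - s^3 + 6*s^2 + 8*s/3 - 8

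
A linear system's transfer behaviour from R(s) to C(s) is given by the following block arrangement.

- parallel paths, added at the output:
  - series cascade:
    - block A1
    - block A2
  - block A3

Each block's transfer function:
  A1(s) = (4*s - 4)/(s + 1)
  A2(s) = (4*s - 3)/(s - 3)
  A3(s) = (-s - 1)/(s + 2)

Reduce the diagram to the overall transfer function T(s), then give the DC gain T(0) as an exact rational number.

The answer is -9/2.

Reasoning:
Step 1 - cascade A1, A2, giving (16*s^2 - 28*s + 12)/(s^2 - 2*s - 3)
Step 2 - parallel reduction of (A1*A2), A3, giving (15*s^3 + 5*s^2 - 39*s + 27)/(s^3 - 7*s - 6)
DC gain: substitute s = 0 into T(s) from step 2: T(0) = 27/(-6) = -9/2.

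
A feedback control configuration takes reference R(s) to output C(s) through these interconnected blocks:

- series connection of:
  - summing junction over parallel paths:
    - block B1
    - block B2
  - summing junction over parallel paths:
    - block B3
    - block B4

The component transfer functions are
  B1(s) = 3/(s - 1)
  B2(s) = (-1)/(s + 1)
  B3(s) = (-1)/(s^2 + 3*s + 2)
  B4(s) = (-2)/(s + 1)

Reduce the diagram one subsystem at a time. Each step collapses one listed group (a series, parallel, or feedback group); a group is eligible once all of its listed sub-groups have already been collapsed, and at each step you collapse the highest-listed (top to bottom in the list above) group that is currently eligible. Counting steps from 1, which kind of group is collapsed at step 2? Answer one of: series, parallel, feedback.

Answer: parallel

Working:
Step 1. reduce the parallel group B1, B2
Step 2. parallel reduction of B3, B4
Step 3. series reduction of (B1+B2), (B3+B4)
So the answer for step 2 is parallel.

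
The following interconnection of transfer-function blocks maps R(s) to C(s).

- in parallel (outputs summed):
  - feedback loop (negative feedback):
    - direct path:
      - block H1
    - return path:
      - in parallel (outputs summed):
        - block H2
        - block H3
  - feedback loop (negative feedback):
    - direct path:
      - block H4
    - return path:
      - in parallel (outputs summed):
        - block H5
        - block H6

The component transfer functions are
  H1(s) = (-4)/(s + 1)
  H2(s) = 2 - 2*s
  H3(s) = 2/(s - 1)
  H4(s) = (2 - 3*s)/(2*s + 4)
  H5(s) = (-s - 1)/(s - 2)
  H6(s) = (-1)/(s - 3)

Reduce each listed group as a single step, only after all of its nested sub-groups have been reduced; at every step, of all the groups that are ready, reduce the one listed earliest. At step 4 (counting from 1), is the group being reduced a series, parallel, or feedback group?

[1] combine H2, H3 in parallel
[2] feedback reduction of H1, (H2+H3)
[3] sum the parallel branches H5, H6
[4] apply the feedback formula to H4, (H5+H6)
[5] add [H1/(1+H1*(H2+H3))], [H4/(1+H4*(H5+H6))] (parallel)
At step 4 the group reduced is feedback.

Answer: feedback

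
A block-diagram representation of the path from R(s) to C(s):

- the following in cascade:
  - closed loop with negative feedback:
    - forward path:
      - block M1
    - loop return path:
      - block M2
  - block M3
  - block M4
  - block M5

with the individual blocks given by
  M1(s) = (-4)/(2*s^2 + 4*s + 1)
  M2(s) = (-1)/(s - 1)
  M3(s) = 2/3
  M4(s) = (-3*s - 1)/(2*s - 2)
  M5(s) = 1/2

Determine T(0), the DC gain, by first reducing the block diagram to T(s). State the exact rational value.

Answer: 2/9

Working:
1. close the feedback loop around M1, M2: (4 - 4*s)/(2*s^3 + 2*s^2 - 3*s + 3)
2. cascade [M1/(1+M1*M2)], M3, M4, M5: (6*s + 2)/(6*s^3 + 6*s^2 - 9*s + 9)
The step-2 result is T(s). Setting s = 0: T(0) = 2/9.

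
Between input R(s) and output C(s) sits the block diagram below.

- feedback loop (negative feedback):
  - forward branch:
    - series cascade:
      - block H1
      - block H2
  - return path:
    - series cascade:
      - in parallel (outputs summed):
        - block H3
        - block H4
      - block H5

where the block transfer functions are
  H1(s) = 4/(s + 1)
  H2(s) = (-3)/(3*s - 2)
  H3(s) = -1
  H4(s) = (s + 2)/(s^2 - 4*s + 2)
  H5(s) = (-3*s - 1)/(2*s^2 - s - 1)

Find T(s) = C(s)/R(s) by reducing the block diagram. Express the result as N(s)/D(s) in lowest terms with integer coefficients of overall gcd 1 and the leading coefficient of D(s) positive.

Step 1 - multiply H1, H2 (series) gives (-12)/(3*s^2 + s - 2)
Step 2 - combine H3, H4 in parallel gives (-s^2 + 5*s)/(s^2 - 4*s + 2)
Step 3 - combine (H3+H4), H5 in series gives (3*s^3 - 14*s^2 - 5*s)/(2*s^4 - 9*s^3 + 7*s^2 + 2*s - 2)
Step 4 - apply the feedback formula to (H1*H2), ((H3+H4)*H5); the result is T(s) itself (integer coefficients, no common factor, positive leading denominator coefficient)

Final answer: (-24*s^4 + 108*s^3 - 84*s^2 - 24*s + 24)/(6*s^6 - 25*s^5 + 8*s^4 - 5*s^3 + 150*s^2 + 54*s + 4)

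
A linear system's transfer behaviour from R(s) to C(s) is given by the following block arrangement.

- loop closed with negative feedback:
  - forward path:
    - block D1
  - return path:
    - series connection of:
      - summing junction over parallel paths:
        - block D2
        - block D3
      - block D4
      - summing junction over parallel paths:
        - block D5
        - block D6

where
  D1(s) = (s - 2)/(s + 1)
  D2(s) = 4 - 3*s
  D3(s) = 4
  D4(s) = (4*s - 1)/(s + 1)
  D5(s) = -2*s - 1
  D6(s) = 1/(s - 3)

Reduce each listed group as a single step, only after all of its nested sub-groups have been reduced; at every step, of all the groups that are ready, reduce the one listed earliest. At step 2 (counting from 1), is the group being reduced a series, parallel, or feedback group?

[1] reduce the parallel group D2, D3
[2] parallel reduction of D5, D6
[3] cascade (D2+D3), D4, (D5+D6)
[4] close the feedback loop around D1, ((D2+D3)*D4*(D5+D6))
Step 2 collapses a parallel group.

Hence the answer: parallel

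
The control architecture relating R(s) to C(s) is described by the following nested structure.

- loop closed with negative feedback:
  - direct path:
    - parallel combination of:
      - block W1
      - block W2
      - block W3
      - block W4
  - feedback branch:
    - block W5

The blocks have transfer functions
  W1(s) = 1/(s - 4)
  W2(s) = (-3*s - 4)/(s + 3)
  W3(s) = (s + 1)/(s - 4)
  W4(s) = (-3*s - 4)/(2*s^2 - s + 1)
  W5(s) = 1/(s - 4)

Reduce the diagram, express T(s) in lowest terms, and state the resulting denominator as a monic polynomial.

[1] combine W1, W2, W3, W4 in parallel gives (-4*s^4 + 25*s^3 + 28*s^2 + 31*s + 70)/(2*s^4 - 3*s^3 - 22*s^2 + 11*s - 12)
[2] apply the feedback formula to (W1+W2+W3+W4), W5 gives (-4*s^5 + 41*s^4 - 72*s^3 - 81*s^2 - 54*s - 280)/(2*s^5 - 15*s^4 + 15*s^3 + 127*s^2 - 25*s + 118)
No further cancellation is possible in the step-2 result, so that is T(s). Its denominator becomes monic after dividing by the leading coefficient 2.

Hence the answer: s^5 - 15*s^4/2 + 15*s^3/2 + 127*s^2/2 - 25*s/2 + 59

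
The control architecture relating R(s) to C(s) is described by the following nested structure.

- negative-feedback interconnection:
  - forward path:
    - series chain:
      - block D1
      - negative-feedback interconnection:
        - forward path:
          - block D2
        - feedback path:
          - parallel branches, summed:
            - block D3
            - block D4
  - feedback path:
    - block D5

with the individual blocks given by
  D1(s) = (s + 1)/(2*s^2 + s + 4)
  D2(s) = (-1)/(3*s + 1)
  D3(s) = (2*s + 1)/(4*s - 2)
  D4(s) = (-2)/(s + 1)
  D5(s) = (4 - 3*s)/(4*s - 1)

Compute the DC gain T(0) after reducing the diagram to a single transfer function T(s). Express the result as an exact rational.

First reduce the diagram to T(s).

(1) add D3, D4 (parallel), giving (2*s^2 - 5*s + 5)/(4*s^2 + 2*s - 2)
(2) close the feedback loop around D2, (D3+D4), giving (-4*s^2 - 2*s + 2)/(12*s^3 + 8*s^2 + s - 7)
(3) reduce the series chain D1, [D2/(1+D2*(D3+D4))], giving (-4*s^3 - 6*s^2 + 2)/(24*s^5 + 28*s^4 + 58*s^3 + 19*s^2 - 3*s - 28)
(4) collapse the loop ((D1*[D2/(1+D2*(D3+D4))]) forward, D5 return), giving (-16*s^4 - 20*s^3 + 6*s^2 + 8*s - 2)/(96*s^6 + 88*s^5 + 216*s^4 + 20*s^3 - 55*s^2 - 115*s + 36)
DC gain: substitute s = 0 into T(s) from step 4: T(0) = -2/36 = -1/18.

Answer: -1/18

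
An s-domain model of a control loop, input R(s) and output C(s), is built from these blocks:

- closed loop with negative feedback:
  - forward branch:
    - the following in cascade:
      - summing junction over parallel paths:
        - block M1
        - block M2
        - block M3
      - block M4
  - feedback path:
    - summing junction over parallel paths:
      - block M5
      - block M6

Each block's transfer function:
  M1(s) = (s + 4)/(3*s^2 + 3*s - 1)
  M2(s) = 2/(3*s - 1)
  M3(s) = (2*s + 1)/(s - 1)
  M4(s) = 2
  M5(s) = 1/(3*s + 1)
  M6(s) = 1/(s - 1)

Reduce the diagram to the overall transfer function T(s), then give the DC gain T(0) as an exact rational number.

The answer is -14.

Reasoning:
Step 1: combine M1, M2, M3 in parallel -> (18*s^4 + 30*s^3 + 2*s^2 - 27*s + 7)/(9*s^4 - 3*s^3 - 12*s^2 + 7*s - 1)
Step 2: multiply (M1+M2+M3), M4 (series) -> (36*s^4 + 60*s^3 + 4*s^2 - 54*s + 14)/(9*s^4 - 3*s^3 - 12*s^2 + 7*s - 1)
Step 3: parallel reduction of M5, M6 -> (4*s)/(3*s^2 - 2*s - 1)
Step 4: feedback reduction of ((M1+M2+M3)*M4), (M5+M6) -> (108*s^6 + 108*s^5 - 144*s^4 - 230*s^3 + 146*s^2 + 26*s - 14)/(27*s^6 + 117*s^5 + 201*s^4 + 64*s^3 - 221*s^2 + 51*s + 1)
That last expression is T(s); at s = 0 only the constant terms survive, so T(0) = -14/1 = -14.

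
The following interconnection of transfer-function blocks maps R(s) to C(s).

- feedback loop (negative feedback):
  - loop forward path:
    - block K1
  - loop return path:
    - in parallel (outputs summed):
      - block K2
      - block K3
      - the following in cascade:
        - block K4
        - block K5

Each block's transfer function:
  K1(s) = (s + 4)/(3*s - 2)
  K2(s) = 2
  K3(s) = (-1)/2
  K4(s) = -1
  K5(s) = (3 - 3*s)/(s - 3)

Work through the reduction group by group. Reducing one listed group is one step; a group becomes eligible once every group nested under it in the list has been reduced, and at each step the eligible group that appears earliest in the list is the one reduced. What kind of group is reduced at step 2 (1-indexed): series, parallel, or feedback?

Answer: parallel

Working:
1. combine K4, K5 in series
2. parallel reduction of K2, K3, (K4*K5)
3. apply the feedback formula to K1, (K2+K3+(K4*K5))
Step 2: parallel.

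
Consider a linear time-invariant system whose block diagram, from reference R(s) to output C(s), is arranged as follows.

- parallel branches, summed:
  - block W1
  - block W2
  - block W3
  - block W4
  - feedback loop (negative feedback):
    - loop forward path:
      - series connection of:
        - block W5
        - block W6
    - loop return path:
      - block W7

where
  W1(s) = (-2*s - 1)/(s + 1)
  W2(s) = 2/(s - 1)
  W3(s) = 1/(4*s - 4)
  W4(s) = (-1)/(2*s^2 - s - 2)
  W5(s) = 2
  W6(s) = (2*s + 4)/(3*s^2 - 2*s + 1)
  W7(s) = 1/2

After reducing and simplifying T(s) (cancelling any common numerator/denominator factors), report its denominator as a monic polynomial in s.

Reducing step by step:

(1) cascade W5, W6, giving (4*s + 8)/(3*s^2 - 2*s + 1)
(2) feedback reduction of (W5*W6), W7, giving (4*s + 8)/(3*s^2 + 5)
(3) combine W1, W2, W3, W4, [(W5*W6)/(1+(W5*W6)*W7)] in parallel, giving (-48*s^6 + 134*s^5 + 43*s^4 - 43*s^3 - 53*s^2 - 131*s - 46)/(24*s^6 - 12*s^5 - 8*s^4 - 8*s^3 - 56*s^2 + 20*s + 40)
That last expression is T(s), already simplified. Scaling its denominator by 1/24 (the reciprocal of the leading coefficient) yields the monic denominator.

Answer: s^6 - s^5/2 - s^4/3 - s^3/3 - 7*s^2/3 + 5*s/6 + 5/3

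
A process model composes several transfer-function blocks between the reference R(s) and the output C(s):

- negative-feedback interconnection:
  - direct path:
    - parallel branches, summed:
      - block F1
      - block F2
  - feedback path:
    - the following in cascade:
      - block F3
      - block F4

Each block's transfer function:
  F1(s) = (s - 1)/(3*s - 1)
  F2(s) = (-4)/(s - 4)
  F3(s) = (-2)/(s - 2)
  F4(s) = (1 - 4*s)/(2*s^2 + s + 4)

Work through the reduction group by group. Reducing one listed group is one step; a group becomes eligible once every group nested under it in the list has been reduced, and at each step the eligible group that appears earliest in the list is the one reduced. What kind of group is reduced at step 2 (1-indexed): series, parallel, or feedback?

Step 1 - sum the parallel branches F1, F2
Step 2 - combine F3, F4 in series
Step 3 - close the feedback loop around (F1+F2), (F3*F4)
Step 2 collapses a series group.

Therefore the answer is series.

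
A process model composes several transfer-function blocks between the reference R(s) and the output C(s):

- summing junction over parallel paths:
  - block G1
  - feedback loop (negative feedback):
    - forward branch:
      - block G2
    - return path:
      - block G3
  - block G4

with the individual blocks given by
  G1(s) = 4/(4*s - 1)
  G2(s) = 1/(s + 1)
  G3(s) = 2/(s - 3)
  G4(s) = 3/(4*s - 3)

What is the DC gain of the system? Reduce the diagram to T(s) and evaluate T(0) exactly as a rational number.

Reducing step by step:

(1) feedback reduction of G2, G3 = (s - 3)/(s^2 - 2*s - 1)
(2) add G1, [G2/(1+G2*G3)], G4 (parallel) = (44*s^3 - 135*s^2 + 53*s + 6)/(16*s^4 - 48*s^3 + 19*s^2 + 10*s - 3)
The step-2 result is T(s). Setting s = 0: T(0) = 6/(-3) = -2.

Answer: -2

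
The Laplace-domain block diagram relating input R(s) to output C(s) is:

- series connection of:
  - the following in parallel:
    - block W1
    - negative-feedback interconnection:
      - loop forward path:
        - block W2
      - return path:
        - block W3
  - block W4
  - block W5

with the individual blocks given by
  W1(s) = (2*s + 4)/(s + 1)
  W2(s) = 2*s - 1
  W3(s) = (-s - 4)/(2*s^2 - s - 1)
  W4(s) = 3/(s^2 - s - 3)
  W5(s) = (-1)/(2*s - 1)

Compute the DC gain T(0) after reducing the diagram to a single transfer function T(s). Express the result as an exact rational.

1. apply the feedback formula to W2, W3: (-4*s^3 + 4*s^2 + s - 1)/(8*s - 3)
2. parallel reduction of W1, [W2/(1+W2*W3)]: (-4*s^4 + 21*s^2 + 26*s - 13)/(8*s^2 + 5*s - 3)
3. combine (W1+[W2/(1+W2*W3)]), W4, W5 in series: (12*s^4 - 63*s^2 - 78*s + 39)/(16*s^5 - 14*s^4 - 61*s^3 + 8*s^2 + 30*s - 9)
That last expression is T(s); at s = 0 only the constant terms survive, so T(0) = 39/(-9) = -13/3.

Answer: -13/3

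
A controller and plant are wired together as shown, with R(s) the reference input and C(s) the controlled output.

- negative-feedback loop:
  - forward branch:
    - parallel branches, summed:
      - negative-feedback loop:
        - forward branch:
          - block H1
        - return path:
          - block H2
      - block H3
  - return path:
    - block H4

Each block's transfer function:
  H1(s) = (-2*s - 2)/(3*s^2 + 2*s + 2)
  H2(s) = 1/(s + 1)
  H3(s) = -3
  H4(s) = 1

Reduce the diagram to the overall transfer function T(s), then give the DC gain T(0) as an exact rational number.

1. feedback reduction of H1, H2: (-2*s - 2)/(3*s^2 + 2*s)
2. combine [H1/(1+H1*H2)], H3 in parallel: (-9*s^2 - 8*s - 2)/(3*s^2 + 2*s)
3. reduce the feedback loop with forward ([H1/(1+H1*H2)]+H3) and return H4: (9*s^2 + 8*s + 2)/(6*s^2 + 6*s + 2)
The step-3 result is T(s). Setting s = 0: T(0) = 2/2 = 1.

Therefore the answer is 1.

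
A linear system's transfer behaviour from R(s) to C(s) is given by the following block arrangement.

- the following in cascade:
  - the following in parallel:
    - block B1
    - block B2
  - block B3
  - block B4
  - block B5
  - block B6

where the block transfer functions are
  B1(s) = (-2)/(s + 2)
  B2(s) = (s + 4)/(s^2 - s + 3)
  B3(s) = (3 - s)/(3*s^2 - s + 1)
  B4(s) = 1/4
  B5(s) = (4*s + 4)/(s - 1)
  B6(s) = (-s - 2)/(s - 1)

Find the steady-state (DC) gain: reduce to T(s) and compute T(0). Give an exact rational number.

(1) parallel reduction of B1, B2: (-s^2 + 8*s + 2)/(s^3 + s^2 + s + 6)
(2) series reduction of (B1+B2), B3, B4, B5, B6: (-s^4 + 10*s^3 - 11*s^2 - 28*s - 6)/(3*s^6 - 10*s^5 + 22*s^4 - 30*s^3 + 22*s^2 - 10*s + 3)
Step 2 gives the overall T(s). Then T(0) = -6/3 = -2.

Hence the answer: -2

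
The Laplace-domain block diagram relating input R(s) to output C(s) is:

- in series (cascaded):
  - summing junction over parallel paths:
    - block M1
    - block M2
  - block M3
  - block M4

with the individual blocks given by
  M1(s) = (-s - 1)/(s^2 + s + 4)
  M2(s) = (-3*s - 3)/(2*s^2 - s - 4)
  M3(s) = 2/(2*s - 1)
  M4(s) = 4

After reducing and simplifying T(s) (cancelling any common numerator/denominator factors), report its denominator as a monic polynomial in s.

The answer is s^5 + 5*s^3/4 - 19*s^2/4 - 6*s + 4.

Reasoning:
1. combine M1, M2 in parallel gives (-5*s^3 - 7*s^2 - 10*s - 8)/(2*s^4 + s^3 + 3*s^2 - 8*s - 16)
2. series reduction of (M1+M2), M3, M4 gives (-40*s^3 - 56*s^2 - 80*s - 64)/(4*s^5 + 5*s^3 - 19*s^2 - 24*s + 16)
Step 2 gives the fully reduced T(s), with no common factor left to cancel. The denominator's leading coefficient is 4, so divide each of its coefficients by 4 to get the monic form.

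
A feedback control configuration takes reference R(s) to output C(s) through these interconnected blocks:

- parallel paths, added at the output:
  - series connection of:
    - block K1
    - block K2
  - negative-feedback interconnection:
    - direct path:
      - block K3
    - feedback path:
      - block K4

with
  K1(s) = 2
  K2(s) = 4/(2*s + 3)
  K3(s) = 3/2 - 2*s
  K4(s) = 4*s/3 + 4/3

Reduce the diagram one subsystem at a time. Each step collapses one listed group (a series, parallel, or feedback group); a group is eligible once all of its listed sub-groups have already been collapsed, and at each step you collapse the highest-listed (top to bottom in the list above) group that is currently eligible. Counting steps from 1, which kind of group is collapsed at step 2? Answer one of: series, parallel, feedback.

Reducing step by step:

1. reduce the series chain K1, K2
2. collapse the loop (K3 forward, K4 return)
3. reduce the parallel group (K1*K2), [K3/(1+K3*K4)]
So the answer for step 2 is feedback.

Answer: feedback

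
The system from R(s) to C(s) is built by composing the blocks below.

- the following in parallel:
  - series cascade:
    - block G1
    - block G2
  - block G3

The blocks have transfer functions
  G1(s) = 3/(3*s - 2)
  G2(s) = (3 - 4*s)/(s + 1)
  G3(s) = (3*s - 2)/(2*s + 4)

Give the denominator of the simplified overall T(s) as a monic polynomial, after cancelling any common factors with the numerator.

First reduce the diagram to T(s).

Step 1. series reduction of G1, G2, giving (9 - 12*s)/(3*s^2 + s - 2)
Step 2. add (G1*G2), G3 (parallel), giving (9*s^3 - 27*s^2 - 38*s + 40)/(6*s^3 + 14*s^2 - 8)
The result of step 2 is T(s) in lowest terms. Its denominator has leading coefficient 6; dividing the denominator through by 6 makes it monic.

Answer: s^3 + 7*s^2/3 - 4/3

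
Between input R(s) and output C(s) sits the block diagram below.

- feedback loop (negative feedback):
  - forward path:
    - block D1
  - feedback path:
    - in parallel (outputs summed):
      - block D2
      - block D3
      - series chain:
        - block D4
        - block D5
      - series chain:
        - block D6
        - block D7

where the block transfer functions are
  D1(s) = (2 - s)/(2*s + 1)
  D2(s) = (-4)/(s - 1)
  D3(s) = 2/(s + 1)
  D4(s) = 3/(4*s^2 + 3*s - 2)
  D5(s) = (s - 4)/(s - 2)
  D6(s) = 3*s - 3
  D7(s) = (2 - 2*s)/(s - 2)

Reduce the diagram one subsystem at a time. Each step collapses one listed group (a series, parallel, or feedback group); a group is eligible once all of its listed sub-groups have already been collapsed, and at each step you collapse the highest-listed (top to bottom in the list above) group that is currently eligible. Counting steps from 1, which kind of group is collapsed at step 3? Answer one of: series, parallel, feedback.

Answer: parallel

Working:
Step 1. series reduction of D4, D5
Step 2. cascade D6, D7
Step 3. combine D2, D3, (D4*D5), (D6*D7) in parallel
Step 4. apply the feedback formula to D1, (D2+D3+(D4*D5)+(D6*D7))
Step 3: parallel.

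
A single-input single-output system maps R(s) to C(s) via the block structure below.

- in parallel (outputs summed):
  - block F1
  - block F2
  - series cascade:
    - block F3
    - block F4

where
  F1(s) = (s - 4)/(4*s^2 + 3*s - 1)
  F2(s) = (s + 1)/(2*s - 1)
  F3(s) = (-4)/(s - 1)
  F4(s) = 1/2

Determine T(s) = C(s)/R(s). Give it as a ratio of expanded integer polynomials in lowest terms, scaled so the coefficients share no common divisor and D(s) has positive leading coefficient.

Reducing step by step:

Step 1: multiply F3, F4 (series) gives (-2)/(s - 1)
Step 2: parallel reduction of F1, F2, (F3*F4), giving the overall T(s)

Answer: (4*s^4 - 11*s^3 - 20*s^2 + 20*s - 5)/(8*s^4 - 6*s^3 - 7*s^2 + 6*s - 1)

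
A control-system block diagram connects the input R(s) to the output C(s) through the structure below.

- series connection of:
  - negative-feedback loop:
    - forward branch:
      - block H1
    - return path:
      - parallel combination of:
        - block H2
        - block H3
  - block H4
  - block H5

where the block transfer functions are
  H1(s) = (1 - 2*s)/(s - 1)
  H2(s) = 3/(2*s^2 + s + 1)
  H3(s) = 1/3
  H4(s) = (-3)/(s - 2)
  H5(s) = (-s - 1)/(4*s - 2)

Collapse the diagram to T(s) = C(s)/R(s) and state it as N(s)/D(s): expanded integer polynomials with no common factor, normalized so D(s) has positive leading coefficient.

Step 1. add H2, H3 (parallel), giving (2*s^2 + s + 10)/(6*s^2 + 3*s + 3)
Step 2. collapse the loop (H1 forward, (H2+H3) return), giving (-12*s^3 - 3*s + 3)/(2*s^3 - 3*s^2 - 19*s + 7)
Step 3. reduce the series chain [H1/(1+H1*(H2+H3))], H4, H5 - this is the overall T(s), already in the required normalized form

Hence the answer: (-18*s^3 - 27*s^2 - 18*s - 9)/(4*s^4 - 14*s^3 - 26*s^2 + 90*s - 28)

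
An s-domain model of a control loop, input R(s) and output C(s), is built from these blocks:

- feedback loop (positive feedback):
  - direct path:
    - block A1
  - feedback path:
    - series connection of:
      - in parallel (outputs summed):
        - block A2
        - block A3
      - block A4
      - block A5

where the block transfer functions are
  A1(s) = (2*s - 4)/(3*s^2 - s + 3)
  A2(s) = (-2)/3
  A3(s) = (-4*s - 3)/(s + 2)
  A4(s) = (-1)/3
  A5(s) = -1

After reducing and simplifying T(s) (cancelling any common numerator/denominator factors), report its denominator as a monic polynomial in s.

First reduce the diagram to T(s).

Step 1. parallel reduction of A2, A3, giving (-14*s - 13)/(3*s + 6)
Step 2. series reduction of (A2+A3), A4, A5, giving (-14*s - 13)/(9*s + 18)
Step 3. close the feedback loop around A1, ((A2+A3)*A4*A5), giving (18*s^2 - 72)/(27*s^3 + 73*s^2 - 21*s + 2)
No further cancellation is possible in the step-3 result, so that is T(s). Its denominator becomes monic after dividing by the leading coefficient 27.

Answer: s^3 + 73*s^2/27 - 7*s/9 + 2/27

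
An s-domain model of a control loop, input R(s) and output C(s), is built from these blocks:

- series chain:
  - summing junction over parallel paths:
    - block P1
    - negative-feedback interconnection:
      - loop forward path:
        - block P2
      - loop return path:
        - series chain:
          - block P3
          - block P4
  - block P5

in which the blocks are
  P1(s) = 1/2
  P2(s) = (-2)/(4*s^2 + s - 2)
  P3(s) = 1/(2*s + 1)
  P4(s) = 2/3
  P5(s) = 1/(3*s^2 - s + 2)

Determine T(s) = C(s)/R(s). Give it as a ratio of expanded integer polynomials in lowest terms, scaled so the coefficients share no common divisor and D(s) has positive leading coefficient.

First reduce the diagram to T(s).

Step 1 - reduce the series chain P3, P4; result 2/(6*s + 3)
Step 2 - reduce the feedback loop with forward P2 and return (P3*P4); result (-12*s - 6)/(24*s^3 + 18*s^2 - 9*s - 10)
Step 3 - add P1, [P2/(1+P2*(P3*P4))] (parallel); result (24*s^3 + 18*s^2 - 33*s - 22)/(48*s^3 + 36*s^2 - 18*s - 20)
Step 4 - reduce the series chain (P1+[P2/(1+P2*(P3*P4))]), P5, giving the overall T(s)

Answer: (24*s^3 + 18*s^2 - 33*s - 22)/(144*s^5 + 60*s^4 + 6*s^3 + 30*s^2 - 16*s - 40)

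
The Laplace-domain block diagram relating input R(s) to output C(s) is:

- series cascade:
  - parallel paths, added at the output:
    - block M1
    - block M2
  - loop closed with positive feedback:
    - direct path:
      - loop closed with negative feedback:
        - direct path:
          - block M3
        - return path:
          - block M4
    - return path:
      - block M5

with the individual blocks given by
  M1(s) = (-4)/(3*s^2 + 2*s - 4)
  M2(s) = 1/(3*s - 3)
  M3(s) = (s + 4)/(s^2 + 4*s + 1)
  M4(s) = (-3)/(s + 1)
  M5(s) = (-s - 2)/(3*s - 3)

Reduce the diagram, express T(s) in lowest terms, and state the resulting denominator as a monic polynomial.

Step 1: sum the parallel branches M1, M2 = (3*s^2 - 10*s + 8)/(9*s^3 - 3*s^2 - 18*s + 12)
Step 2: reduce the feedback loop with forward M3 and return M4 = (s^2 + 5*s + 4)/(s^3 + 5*s^2 + 2*s - 11)
Step 3: collapse the loop ([M3/(1+M3*M4)] forward, M5 return) = (3*s^3 + 12*s^2 - 3*s - 12)/(3*s^4 + 13*s^3 - 2*s^2 - 25*s + 41)
Step 4: combine (M1+M2), [[M3/(1+M3*M4)]/(1-[M3/(1+M3*M4)]*M5)] in series = (3*s^4 + 5*s^3 - 30*s^2 + 32)/(9*s^6 + 45*s^5 + 8*s^4 - 131*s^3 + 81*s^2 + 182*s - 164)
The result of step 4 is T(s) in lowest terms. Its denominator has leading coefficient 9; dividing the denominator through by 9 makes it monic.

Therefore the answer is s^6 + 5*s^5 + 8*s^4/9 - 131*s^3/9 + 9*s^2 + 182*s/9 - 164/9.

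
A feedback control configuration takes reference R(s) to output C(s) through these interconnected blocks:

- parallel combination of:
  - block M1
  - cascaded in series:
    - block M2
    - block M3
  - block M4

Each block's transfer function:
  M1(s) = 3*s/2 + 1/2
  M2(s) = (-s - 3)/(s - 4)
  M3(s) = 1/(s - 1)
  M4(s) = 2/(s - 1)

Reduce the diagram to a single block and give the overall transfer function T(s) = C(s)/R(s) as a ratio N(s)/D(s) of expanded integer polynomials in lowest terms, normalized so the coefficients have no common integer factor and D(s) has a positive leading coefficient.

Answer: (3*s^3 - 14*s^2 + 9*s - 18)/(2*s^2 - 10*s + 8)

Working:
(1) multiply M2, M3 (series): (-s - 3)/(s^2 - 5*s + 4)
(2) reduce the parallel group M1, (M2*M3), M4, giving the overall T(s)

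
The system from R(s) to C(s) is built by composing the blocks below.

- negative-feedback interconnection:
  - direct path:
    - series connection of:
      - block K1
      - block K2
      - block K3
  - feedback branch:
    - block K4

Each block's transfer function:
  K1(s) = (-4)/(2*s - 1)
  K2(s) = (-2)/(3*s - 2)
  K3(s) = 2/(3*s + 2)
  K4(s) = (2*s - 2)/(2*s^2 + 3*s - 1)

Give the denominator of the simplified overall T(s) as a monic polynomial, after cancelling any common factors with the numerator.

First reduce the diagram to T(s).

Step 1 - cascade K1, K2, K3 = 16/(18*s^3 - 9*s^2 - 8*s + 4)
Step 2 - feedback reduction of (K1*K2*K3), K4 = (32*s^2 + 48*s - 16)/(36*s^5 + 36*s^4 - 61*s^3 - 7*s^2 + 52*s - 36)
That last expression is T(s), already simplified. Scaling its denominator by 1/36 (the reciprocal of the leading coefficient) yields the monic denominator.

Answer: s^5 + s^4 - 61*s^3/36 - 7*s^2/36 + 13*s/9 - 1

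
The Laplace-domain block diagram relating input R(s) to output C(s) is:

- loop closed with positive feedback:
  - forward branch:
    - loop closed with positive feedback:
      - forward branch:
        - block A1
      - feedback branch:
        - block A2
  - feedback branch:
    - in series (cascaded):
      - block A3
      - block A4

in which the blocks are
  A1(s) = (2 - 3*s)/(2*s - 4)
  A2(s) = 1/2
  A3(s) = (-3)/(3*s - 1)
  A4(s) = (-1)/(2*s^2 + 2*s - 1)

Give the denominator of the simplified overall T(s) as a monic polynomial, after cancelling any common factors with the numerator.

Reducing step by step:

Step 1 - apply the feedback formula to A1, A2 = (4 - 6*s)/(7*s - 10)
Step 2 - combine A3, A4 in series = 3/(6*s^3 + 4*s^2 - 5*s + 1)
Step 3 - reduce the feedback loop with forward [A1/(1-A1*A2)] and return (A3*A4) = (-36*s^4 + 46*s^2 - 26*s + 4)/(42*s^4 - 32*s^3 - 75*s^2 + 75*s - 22)
That last expression is T(s), already simplified. Scaling its denominator by 1/42 (the reciprocal of the leading coefficient) yields the monic denominator.

Answer: s^4 - 16*s^3/21 - 25*s^2/14 + 25*s/14 - 11/21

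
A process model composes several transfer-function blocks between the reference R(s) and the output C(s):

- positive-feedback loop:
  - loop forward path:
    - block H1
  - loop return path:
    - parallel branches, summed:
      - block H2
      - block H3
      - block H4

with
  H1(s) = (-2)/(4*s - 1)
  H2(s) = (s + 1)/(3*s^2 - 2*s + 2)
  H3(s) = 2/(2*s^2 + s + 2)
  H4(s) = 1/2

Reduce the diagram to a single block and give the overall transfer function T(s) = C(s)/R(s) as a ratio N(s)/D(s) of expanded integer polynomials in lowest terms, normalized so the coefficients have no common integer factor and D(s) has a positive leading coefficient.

The answer is (-6*s^4 + s^3 - 8*s^2 + 2*s - 4)/(12*s^5 - 2*s^4 + 18*s^3 + 5*s^2 + 7*s + 6).

Reasoning:
(1) reduce the parallel group H2, H3, H4; result (6*s^4 + 3*s^3 + 26*s^2 - 4*s + 16)/(12*s^4 - 2*s^3 + 16*s^2 - 4*s + 8)
(2) close the feedback loop around H1, (H2+H3+H4) - this is the overall T(s), already in the required normalized form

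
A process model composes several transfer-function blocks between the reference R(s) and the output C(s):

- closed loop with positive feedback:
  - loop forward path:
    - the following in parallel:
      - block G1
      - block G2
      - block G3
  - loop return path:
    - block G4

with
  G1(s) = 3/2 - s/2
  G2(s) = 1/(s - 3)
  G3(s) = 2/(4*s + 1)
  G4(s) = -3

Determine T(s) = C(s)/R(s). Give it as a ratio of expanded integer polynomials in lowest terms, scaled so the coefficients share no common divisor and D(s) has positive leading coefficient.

Step 1: add G1, G2, G3 (parallel): (-4*s^3 + 23*s^2 - 18*s - 19)/(8*s^2 - 22*s - 6)
Step 2: collapse the loop ((G1+G2+G3) forward, G4 return), giving the overall T(s)

Final answer: (4*s^3 - 23*s^2 + 18*s + 19)/(12*s^3 - 77*s^2 + 76*s + 63)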